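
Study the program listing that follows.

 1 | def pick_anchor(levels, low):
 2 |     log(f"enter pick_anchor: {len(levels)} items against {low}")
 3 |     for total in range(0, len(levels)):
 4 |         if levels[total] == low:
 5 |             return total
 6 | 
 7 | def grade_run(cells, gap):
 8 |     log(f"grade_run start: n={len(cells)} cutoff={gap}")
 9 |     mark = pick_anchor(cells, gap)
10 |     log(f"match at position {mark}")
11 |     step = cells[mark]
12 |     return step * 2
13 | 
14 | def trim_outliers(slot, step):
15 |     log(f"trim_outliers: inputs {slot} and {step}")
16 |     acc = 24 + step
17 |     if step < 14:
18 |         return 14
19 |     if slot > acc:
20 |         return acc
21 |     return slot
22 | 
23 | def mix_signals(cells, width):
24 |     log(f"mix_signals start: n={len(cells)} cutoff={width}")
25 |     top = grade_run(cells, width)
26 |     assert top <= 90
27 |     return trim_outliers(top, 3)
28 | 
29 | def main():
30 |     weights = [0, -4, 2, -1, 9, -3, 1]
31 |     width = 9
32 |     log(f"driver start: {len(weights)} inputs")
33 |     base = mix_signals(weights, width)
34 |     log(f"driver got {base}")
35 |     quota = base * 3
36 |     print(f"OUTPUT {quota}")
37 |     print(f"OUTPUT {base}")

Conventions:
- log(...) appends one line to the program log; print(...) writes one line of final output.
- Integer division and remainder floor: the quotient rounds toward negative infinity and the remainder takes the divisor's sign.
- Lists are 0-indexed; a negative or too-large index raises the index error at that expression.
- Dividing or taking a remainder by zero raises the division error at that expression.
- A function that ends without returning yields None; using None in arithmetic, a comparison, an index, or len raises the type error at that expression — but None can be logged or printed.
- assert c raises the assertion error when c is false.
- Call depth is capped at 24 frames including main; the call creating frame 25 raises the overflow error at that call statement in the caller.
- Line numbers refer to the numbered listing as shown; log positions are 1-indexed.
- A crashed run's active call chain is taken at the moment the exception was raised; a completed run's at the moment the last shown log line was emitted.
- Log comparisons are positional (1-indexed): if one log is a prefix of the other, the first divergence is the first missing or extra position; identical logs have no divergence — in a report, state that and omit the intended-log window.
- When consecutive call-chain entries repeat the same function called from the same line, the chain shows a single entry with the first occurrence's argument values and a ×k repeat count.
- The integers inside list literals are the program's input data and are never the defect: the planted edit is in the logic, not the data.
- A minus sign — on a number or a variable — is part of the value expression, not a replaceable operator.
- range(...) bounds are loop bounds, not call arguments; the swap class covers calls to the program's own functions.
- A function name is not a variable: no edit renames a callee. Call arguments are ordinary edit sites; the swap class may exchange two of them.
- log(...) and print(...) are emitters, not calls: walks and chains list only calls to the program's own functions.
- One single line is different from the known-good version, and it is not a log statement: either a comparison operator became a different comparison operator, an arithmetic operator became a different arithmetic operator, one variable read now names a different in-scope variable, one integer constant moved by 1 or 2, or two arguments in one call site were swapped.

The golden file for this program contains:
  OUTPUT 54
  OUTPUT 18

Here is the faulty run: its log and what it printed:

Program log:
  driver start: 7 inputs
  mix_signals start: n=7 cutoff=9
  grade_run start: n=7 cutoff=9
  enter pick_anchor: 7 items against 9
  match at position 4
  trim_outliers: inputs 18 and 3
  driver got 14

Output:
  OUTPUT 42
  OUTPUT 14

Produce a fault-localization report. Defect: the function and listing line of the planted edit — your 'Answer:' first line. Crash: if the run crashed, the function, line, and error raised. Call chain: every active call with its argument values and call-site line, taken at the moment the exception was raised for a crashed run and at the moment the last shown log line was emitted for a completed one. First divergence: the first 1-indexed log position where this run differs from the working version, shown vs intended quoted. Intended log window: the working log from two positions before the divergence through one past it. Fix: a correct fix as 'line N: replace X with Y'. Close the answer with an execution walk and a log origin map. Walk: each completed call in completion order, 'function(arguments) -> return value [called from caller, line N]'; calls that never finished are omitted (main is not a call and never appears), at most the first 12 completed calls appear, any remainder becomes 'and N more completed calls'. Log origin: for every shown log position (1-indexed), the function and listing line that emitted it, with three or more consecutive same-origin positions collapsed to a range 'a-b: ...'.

Answer: the defect is in trim_outliers at line 17.
Core observation: The earliest visible damage is log position 7 — 'driver got 14' rather than the intended 'driver got 18'.
Call chain: main.
First divergence: position 7; shown 'driver got 14' vs intended 'driver got 18'.
Intended log window:
  5: match at position 4
  6: trim_outliers: inputs 18 and 3
  7: driver got 18
Execution walk:
  pick_anchor([0, -4, 2, -1, 9, -3, 1], 9) -> 4  [called from grade_run, line 9]
  grade_run([0, -4, 2, -1, 9, -3, 1], 9) -> 18  [called from mix_signals, line 25]
  trim_outliers(18, 3) -> 14  [called from mix_signals, line 27]
  mix_signals([0, -4, 2, -1, 9, -3, 1], 9) -> 14  [called from main, line 33]
Log line origins:
  1 — main, line 32
  2 — mix_signals, line 24
  3 — grade_run, line 8
  4 — pick_anchor, line 2
  5 — grade_run, line 10
  6 — trim_outliers, line 15
  7 — main, line 34
A correct fix: line 17: replace `step` with `slot`.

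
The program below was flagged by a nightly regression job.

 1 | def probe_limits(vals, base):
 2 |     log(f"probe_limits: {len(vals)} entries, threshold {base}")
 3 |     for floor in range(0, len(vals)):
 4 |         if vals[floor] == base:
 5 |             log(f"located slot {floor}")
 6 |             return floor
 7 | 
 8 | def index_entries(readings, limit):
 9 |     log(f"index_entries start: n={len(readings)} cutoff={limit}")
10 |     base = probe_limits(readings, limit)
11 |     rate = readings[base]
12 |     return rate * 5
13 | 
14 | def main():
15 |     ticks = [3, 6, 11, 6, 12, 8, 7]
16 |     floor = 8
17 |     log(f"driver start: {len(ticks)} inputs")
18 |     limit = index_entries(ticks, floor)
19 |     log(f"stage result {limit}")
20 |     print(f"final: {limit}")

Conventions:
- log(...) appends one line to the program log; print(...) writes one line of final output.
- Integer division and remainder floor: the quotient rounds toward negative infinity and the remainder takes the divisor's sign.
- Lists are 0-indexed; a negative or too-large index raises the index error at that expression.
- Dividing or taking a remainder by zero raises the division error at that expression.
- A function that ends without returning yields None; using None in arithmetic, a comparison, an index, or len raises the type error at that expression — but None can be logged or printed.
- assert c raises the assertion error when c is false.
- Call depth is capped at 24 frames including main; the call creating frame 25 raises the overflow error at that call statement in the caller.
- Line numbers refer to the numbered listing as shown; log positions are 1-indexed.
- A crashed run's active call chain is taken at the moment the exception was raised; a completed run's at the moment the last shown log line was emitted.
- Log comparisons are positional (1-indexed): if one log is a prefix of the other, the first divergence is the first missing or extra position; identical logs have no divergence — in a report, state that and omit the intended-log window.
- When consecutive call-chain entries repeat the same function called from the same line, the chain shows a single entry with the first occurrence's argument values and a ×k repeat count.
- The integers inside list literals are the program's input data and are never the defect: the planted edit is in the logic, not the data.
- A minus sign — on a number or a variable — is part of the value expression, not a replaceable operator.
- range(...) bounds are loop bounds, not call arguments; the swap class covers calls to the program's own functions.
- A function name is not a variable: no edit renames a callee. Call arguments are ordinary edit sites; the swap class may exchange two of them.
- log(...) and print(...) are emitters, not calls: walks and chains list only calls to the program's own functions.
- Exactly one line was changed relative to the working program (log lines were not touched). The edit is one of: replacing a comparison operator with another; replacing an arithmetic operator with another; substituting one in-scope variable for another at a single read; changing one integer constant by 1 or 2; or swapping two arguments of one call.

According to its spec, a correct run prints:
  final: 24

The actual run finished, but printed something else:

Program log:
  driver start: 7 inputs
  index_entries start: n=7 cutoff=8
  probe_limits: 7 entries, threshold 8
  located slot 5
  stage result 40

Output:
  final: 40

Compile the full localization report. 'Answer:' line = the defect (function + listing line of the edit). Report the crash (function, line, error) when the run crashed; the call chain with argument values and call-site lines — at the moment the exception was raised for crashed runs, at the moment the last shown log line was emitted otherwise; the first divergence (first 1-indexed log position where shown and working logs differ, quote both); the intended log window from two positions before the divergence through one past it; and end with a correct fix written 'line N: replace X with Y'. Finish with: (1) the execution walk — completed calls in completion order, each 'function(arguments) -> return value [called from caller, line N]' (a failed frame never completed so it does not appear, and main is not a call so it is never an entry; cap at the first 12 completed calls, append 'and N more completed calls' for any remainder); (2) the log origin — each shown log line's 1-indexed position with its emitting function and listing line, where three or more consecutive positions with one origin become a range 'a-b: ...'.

Answer: the defect is in index_entries at line 12.
Key observation: The log first diverges at position 5: the faulty run prints 'stage result 40' where the working version prints 'stage result 24'.
Call chain: main.
First divergence: position 5 — the shown line 'stage result 40' should read 'stage result 24'.
Intended log window:
  3: probe_limits: 7 entries, threshold 8
  4: located slot 5
  5: stage result 24
Execution walk:
  probe_limits([3, 6, 11, 6, 12, 8, 7], 8) -> 5  [called from index_entries, line 10]
  index_entries([3, 6, 11, 6, 12, 8, 7], 8) -> 40  [called from main, line 18]
Origin of each log line:
  1: emitted by main (line 17)
  2: emitted by index_entries (line 9)
  3: emitted by probe_limits (line 2)
  4: emitted by probe_limits (line 5)
  5: emitted by main (line 19)
A correct fix: line 12: replace `5` with `3`.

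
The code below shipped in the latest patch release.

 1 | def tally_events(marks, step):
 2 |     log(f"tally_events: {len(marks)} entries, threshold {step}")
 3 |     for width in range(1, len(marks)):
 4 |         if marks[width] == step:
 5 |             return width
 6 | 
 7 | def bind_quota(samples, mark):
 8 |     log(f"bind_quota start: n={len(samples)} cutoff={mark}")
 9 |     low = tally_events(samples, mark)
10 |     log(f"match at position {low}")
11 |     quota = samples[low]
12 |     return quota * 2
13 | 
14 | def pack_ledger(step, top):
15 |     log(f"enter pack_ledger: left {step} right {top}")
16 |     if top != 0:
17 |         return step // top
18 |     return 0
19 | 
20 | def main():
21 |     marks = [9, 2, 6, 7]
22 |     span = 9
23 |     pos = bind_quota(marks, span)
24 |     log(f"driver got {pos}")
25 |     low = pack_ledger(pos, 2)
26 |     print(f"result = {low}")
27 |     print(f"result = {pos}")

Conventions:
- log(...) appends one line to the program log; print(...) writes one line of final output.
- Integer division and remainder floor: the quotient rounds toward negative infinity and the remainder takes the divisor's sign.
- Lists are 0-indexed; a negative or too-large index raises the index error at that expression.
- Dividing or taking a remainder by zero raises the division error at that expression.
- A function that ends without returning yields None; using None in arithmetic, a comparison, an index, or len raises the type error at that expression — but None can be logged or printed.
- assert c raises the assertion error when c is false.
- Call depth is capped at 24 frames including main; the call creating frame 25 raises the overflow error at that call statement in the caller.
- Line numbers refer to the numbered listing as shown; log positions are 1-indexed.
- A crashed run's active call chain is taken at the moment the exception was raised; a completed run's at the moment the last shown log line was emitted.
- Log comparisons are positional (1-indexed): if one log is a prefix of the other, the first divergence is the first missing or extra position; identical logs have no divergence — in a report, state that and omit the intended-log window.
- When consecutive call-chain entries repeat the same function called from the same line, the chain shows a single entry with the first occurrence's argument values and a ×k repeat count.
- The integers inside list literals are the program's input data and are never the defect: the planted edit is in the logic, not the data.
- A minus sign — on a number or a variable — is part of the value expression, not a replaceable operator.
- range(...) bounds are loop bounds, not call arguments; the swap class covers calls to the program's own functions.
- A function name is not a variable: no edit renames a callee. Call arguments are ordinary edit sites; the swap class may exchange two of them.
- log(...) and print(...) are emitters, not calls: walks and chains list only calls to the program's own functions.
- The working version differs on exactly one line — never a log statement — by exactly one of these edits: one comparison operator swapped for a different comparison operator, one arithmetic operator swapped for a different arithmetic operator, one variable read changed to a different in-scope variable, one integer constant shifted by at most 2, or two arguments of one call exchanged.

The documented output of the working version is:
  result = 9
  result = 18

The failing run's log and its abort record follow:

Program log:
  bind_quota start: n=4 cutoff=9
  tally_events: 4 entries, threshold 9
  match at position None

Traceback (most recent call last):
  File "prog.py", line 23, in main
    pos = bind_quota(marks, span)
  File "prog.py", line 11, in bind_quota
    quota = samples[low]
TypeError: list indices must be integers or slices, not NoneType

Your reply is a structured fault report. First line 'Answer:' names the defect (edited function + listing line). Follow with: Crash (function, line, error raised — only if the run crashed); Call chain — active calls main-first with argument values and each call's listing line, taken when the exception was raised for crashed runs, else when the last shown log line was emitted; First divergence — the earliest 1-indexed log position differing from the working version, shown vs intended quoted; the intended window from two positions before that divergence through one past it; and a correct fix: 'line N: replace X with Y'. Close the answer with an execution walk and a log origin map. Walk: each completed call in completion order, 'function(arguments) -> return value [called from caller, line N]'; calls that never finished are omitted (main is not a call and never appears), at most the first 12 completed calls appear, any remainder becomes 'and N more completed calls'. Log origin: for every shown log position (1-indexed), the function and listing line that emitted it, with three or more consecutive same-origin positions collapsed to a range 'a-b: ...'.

Answer: the defect is in tally_events at line 3.
Key fact: Everything matches until log position 3, which reads 'match at position None' in place of 'match at position 0'.
Crash: bind_quota, line 11, TypeError.
Call chain: main -> bind_quota([9, 2, 6, 7], 9) (called at line 23).
First divergence: position 3 — the shown line 'match at position None' should read 'match at position 0'.
Intended log window:
  1: bind_quota start: n=4 cutoff=9
  2: tally_events: 4 entries, threshold 9
  3: match at position 0
  4: driver got 18
Execution walk:
  tally_events([9, 2, 6, 7], 9) -> None  [called from bind_quota, line 9]
Log origin:
  1: emitted by bind_quota (line 8)
  2: emitted by tally_events (line 2)
  3: emitted by bind_quota (line 10)
A correct fix: line 3: replace `1` with `0`.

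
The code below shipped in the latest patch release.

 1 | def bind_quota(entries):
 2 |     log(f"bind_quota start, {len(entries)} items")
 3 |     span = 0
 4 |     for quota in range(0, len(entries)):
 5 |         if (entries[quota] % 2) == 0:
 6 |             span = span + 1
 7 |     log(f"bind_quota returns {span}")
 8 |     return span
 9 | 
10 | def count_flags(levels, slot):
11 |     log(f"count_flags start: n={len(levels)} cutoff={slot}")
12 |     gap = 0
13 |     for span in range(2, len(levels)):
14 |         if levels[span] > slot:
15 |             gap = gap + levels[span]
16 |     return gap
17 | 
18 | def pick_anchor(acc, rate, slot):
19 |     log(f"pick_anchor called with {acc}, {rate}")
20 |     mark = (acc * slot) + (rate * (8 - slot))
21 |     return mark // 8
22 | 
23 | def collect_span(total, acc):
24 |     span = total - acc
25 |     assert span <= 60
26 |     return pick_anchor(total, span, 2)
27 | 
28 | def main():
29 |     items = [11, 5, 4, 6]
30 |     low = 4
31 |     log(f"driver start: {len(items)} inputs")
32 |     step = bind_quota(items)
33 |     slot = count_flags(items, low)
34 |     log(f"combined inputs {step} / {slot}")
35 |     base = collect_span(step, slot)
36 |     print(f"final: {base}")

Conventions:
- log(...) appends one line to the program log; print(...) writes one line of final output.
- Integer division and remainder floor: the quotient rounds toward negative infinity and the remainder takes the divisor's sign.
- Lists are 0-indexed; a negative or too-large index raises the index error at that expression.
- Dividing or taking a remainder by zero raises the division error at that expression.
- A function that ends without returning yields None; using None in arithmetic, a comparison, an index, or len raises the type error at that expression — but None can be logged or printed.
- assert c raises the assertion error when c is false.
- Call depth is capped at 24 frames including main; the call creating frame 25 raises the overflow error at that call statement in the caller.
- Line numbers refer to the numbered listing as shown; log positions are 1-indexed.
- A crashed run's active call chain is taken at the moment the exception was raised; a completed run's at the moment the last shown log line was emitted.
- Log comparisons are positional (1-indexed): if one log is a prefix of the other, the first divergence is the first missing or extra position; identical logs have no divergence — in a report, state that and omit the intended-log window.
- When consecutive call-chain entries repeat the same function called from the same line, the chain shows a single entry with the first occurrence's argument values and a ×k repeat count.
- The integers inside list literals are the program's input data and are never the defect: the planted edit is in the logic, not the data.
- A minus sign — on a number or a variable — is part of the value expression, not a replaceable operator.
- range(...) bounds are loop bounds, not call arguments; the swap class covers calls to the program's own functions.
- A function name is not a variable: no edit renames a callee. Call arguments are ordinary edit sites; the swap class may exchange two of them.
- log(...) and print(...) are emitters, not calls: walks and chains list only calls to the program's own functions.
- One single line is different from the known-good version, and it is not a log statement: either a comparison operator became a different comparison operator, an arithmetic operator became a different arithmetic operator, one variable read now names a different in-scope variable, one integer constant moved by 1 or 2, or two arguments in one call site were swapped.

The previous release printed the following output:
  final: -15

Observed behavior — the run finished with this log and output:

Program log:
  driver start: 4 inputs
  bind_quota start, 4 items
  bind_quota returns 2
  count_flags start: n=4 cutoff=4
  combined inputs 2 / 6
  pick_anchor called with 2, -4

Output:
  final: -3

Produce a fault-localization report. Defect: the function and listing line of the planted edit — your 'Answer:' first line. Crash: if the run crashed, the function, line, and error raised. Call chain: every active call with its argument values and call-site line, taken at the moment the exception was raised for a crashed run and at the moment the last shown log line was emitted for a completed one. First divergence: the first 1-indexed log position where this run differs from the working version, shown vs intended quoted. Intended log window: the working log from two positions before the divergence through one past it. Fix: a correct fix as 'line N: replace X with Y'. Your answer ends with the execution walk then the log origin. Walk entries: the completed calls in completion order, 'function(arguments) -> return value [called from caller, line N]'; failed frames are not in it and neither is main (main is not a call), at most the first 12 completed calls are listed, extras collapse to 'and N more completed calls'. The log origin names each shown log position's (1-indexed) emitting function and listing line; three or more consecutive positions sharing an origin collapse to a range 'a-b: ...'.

Answer: the defect is in count_flags at line 13.
The tell: Everything matches until log position 5, which reads 'combined inputs 2 / 6' in place of 'combined inputs 2 / 22'.
Call chain: main -> collect_span(2, 6) (called at line 35) -> pick_anchor(2, -4, 2) (called at line 26).
First divergence: position 5 — the shown line 'combined inputs 2 / 6' should read 'combined inputs 2 / 22'.
Intended log window:
  3: bind_quota returns 2
  4: count_flags start: n=4 cutoff=4
  5: combined inputs 2 / 22
  6: pick_anchor called with 2, -20
Execution walk:
  bind_quota([11, 5, 4, 6]) -> 2  [called from main, line 32]
  count_flags([11, 5, 4, 6], 4) -> 6  [called from main, line 33]
  pick_anchor(2, -4, 2) -> -3  [called from collect_span, line 26]
  collect_span(2, 6) -> -3  [called from main, line 35]
Origin of each log line:
  1: from main, line 31
  2: from bind_quota, line 2
  3: from bind_quota, line 7
  4: from count_flags, line 11
  5: from main, line 34
  6: from pick_anchor, line 19
A correct fix: line 13: replace `2` with `0`.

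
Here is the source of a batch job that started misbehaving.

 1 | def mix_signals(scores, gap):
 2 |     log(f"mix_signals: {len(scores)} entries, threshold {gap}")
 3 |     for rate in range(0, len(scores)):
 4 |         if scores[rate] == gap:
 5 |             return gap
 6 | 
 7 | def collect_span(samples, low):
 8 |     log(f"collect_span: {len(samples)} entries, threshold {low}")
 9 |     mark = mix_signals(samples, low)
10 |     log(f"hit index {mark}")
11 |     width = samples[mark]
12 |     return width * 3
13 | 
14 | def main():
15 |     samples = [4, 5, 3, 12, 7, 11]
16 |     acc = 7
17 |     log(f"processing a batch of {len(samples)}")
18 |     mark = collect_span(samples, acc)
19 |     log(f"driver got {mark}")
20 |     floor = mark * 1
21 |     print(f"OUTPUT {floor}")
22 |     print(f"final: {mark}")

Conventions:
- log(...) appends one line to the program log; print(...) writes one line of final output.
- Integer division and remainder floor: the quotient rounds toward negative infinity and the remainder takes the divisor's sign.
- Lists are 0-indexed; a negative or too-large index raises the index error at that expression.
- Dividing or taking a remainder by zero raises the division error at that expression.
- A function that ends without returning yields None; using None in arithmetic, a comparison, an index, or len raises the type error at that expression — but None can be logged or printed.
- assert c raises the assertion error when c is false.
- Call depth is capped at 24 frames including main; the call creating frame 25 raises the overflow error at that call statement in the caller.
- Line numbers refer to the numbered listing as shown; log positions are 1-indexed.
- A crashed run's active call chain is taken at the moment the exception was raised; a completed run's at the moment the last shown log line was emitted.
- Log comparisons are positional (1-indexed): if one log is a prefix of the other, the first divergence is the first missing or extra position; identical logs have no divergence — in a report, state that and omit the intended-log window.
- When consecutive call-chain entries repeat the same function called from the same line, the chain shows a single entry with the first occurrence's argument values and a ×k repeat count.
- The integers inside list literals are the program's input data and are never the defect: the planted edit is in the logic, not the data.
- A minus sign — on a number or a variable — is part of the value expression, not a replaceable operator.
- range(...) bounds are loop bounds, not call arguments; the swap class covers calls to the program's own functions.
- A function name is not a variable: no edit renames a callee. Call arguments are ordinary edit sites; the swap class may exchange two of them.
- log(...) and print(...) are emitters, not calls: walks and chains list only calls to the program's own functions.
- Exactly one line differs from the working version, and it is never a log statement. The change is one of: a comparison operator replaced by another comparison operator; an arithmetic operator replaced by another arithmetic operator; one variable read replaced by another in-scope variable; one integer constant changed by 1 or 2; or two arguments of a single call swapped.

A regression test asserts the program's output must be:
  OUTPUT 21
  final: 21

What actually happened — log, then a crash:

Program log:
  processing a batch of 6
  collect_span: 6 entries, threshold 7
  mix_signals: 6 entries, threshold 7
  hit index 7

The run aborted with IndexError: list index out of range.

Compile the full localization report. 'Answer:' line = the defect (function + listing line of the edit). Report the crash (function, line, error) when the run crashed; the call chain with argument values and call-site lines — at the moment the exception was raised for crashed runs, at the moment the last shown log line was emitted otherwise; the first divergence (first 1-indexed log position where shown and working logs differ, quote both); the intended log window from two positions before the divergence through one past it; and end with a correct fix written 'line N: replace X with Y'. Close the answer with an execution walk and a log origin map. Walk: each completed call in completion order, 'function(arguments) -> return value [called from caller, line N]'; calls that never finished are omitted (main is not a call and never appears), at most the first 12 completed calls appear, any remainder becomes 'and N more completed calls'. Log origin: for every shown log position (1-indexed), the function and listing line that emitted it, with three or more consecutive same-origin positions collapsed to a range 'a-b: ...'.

Answer: the defect is in mix_signals at line 5.
Core observation: The log first diverges at position 4: the faulty run prints 'hit index 7' where the working version prints 'hit index 4'.
Crash: collect_span, line 11, IndexError.
Call chain: main -> collect_span([4, 5, 3, 12, 7, 11], 7) (called at line 18).
First divergence: position 4 — shown 'hit index 7', intended 'hit index 4'.
Intended log window:
  2: collect_span: 6 entries, threshold 7
  3: mix_signals: 6 entries, threshold 7
  4: hit index 4
  5: driver got 21
Execution walk:
  mix_signals([4, 5, 3, 12, 7, 11], 7) -> 7  [called from collect_span, line 9]
Log origin:
  1: emitted by main (line 17)
  2: emitted by collect_span (line 8)
  3: emitted by mix_signals (line 2)
  4: emitted by collect_span (line 10)
A correct fix: line 5: replace `gap` with `rate`.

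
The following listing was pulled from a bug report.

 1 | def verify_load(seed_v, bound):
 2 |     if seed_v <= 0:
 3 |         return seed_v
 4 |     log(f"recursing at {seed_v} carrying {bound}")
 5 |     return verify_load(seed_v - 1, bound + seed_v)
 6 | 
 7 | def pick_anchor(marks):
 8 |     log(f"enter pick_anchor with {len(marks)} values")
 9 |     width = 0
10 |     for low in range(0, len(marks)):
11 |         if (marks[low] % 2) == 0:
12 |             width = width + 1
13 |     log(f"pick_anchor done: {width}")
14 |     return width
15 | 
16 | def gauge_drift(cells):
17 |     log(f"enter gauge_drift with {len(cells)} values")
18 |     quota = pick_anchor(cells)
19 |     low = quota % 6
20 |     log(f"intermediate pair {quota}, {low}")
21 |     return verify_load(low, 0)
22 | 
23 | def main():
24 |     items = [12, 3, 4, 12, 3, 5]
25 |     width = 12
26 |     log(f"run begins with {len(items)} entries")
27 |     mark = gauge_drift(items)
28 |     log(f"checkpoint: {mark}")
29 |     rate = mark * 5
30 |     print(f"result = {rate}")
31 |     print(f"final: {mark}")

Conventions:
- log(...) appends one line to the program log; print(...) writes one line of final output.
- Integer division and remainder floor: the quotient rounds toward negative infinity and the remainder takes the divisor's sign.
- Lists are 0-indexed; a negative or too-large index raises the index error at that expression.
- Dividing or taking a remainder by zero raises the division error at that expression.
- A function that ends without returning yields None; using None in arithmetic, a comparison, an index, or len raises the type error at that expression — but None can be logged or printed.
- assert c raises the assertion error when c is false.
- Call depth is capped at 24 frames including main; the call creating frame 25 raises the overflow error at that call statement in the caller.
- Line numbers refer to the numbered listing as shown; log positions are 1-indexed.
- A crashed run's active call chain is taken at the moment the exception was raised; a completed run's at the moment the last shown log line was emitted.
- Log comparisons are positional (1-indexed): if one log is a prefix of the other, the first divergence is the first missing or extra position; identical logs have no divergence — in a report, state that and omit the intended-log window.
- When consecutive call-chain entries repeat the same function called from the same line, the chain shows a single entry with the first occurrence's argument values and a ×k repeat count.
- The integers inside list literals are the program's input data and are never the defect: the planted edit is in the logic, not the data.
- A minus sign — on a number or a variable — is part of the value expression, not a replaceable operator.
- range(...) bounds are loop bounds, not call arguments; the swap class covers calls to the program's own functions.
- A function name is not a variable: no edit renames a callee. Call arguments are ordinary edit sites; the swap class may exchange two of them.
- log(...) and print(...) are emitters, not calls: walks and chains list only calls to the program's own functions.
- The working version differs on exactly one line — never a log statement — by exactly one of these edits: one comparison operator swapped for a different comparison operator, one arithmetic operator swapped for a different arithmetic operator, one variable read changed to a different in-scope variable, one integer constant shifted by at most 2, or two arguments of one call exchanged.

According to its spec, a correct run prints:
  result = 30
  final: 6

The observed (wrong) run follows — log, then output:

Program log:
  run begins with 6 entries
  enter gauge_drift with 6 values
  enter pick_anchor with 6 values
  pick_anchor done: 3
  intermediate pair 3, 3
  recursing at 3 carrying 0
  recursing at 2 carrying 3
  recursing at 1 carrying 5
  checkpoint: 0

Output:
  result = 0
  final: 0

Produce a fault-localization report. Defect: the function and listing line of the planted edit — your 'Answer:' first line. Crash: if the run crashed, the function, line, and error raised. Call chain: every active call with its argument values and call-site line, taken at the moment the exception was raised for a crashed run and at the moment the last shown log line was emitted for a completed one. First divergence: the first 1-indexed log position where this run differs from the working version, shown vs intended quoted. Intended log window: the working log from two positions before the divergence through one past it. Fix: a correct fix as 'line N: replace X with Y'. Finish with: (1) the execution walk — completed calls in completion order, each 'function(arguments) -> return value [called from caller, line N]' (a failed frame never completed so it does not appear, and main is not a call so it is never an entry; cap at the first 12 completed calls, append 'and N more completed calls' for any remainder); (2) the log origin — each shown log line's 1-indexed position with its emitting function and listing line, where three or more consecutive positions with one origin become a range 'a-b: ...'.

Answer: the defect is in verify_load at line 3.
Core observation: Everything matches until log position 9, which reads 'checkpoint: 0' in place of 'checkpoint: 6'.
Call chain: main.
First divergence: at position 9 the run shows 'checkpoint: 0' where the working version logs 'checkpoint: 6'.
Intended log window:
  7: recursing at 2 carrying 3
  8: recursing at 1 carrying 5
  9: checkpoint: 6
Execution walk:
  pick_anchor([12, 3, 4, 12, 3, 5]) -> 3  [called from gauge_drift, line 18]
  verify_load(0, 6) -> 0  [called from verify_load, line 5]
  verify_load(1, 5) -> 0  [called from verify_load, line 5]
  verify_load(2, 3) -> 0  [called from verify_load, line 5]
  verify_load(3, 0) -> 0  [called from gauge_drift, line 21]
  gauge_drift([12, 3, 4, 12, 3, 5]) -> 0  [called from main, line 27]
Log origin:
  1 — main, line 26
  2 — gauge_drift, line 17
  3 — pick_anchor, line 8
  4 — pick_anchor, line 13
  5 — gauge_drift, line 20
  6-8 — verify_load, line 4
  9 — main, line 28
A correct fix: line 3: replace `seed_v` with `bound`.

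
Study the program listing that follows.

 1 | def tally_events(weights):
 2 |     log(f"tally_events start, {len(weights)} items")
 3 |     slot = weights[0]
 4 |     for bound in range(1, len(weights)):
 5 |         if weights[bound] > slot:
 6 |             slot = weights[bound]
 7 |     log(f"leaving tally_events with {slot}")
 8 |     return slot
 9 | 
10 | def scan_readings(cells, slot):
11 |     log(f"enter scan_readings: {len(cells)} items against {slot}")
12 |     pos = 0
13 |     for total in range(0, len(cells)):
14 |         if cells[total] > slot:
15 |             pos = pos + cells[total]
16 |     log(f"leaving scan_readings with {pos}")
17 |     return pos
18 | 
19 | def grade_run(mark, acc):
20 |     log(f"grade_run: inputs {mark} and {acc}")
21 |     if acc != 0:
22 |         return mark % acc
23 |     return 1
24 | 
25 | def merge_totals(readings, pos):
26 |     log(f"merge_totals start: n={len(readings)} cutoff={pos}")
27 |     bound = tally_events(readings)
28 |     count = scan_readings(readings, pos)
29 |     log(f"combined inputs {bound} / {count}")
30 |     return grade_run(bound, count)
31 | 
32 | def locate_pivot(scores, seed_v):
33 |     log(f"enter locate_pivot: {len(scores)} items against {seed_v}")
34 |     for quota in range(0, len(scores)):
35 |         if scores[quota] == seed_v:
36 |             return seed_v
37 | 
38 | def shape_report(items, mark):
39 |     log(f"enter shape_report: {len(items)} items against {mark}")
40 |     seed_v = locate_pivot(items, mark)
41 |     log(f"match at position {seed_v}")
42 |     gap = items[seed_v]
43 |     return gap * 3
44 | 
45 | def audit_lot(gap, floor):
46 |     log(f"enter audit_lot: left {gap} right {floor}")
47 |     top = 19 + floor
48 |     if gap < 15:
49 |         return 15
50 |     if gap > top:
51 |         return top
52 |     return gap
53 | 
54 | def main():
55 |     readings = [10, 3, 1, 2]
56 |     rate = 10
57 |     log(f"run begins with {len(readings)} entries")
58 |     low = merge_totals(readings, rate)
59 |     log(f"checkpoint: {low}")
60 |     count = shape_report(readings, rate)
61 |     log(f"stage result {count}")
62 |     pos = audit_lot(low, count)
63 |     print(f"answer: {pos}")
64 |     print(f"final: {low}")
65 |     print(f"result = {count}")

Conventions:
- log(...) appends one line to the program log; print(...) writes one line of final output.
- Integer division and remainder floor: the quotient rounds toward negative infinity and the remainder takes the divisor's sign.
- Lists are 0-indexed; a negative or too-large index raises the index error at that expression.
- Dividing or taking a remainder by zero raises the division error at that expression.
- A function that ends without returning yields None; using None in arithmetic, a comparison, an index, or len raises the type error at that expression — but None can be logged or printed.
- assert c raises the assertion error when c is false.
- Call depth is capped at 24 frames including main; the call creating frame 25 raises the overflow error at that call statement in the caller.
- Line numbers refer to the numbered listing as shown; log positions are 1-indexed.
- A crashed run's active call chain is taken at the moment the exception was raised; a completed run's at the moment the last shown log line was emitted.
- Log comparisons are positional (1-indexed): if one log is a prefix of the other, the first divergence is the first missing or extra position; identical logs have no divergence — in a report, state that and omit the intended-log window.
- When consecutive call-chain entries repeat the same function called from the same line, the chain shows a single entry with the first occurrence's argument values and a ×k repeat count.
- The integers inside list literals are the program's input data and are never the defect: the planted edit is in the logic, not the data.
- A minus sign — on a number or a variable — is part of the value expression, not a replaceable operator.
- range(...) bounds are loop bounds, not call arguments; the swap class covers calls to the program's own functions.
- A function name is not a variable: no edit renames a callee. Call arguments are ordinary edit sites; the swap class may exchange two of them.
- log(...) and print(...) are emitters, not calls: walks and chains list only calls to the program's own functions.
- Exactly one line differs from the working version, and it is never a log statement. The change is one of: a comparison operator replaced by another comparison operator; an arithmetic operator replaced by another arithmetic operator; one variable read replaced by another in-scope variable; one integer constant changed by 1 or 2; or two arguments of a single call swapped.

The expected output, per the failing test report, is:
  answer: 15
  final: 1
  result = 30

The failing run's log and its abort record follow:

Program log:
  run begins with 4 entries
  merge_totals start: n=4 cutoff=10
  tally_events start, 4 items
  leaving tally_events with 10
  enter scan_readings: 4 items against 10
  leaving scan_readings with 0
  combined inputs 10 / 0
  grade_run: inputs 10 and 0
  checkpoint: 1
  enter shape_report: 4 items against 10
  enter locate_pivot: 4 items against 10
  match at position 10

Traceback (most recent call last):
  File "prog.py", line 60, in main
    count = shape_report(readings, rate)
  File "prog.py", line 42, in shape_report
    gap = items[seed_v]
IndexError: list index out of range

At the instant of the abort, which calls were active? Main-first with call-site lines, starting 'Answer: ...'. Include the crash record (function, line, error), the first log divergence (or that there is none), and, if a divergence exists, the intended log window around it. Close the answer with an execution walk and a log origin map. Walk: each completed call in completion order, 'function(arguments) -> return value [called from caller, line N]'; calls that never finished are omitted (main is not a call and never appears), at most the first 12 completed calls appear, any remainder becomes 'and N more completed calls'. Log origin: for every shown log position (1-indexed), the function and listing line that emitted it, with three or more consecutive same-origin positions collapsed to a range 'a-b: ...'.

Answer: main -> shape_report (called at line 60).
The tell: Position 12 is the first bad log line: 'match at position 10' should read 'match at position 0'.
Crash: shape_report, line 42, IndexError.
First divergence: position 12 — shown 'match at position 10', intended 'match at position 0'.
Intended log window:
  10: enter shape_report: 4 items against 10
  11: enter locate_pivot: 4 items against 10
  12: match at position 0
  13: stage result 30
Execution walk:
  tally_events([10, 3, 1, 2]) -> 10  [called from merge_totals, line 27]
  scan_readings([10, 3, 1, 2], 10) -> 0  [called from merge_totals, line 28]
  grade_run(10, 0) -> 1  [called from merge_totals, line 30]
  merge_totals([10, 3, 1, 2], 10) -> 1  [called from main, line 58]
  locate_pivot([10, 3, 1, 2], 10) -> 10  [called from shape_report, line 40]
Log line origins:
  1: logged in main at line 57
  2: logged in merge_totals at line 26
  3: logged in tally_events at line 2
  4: logged in tally_events at line 7
  5: logged in scan_readings at line 11
  6: logged in scan_readings at line 16
  7: logged in merge_totals at line 29
  8: logged in grade_run at line 20
  9: logged in main at line 59
  10: logged in shape_report at line 39
  11: logged in locate_pivot at line 33
  12: logged in shape_report at line 41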